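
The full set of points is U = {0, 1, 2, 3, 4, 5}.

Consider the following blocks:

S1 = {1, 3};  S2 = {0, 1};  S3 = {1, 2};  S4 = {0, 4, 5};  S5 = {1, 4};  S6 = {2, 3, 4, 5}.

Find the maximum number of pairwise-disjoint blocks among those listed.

S3, S4 are pairwise disjoint (S3={1,2}; S4={0,4,5}).
Every remaining block overlaps one of these, and no 3 of the listed blocks are pairwise disjoint, so 2 is the maximum.

2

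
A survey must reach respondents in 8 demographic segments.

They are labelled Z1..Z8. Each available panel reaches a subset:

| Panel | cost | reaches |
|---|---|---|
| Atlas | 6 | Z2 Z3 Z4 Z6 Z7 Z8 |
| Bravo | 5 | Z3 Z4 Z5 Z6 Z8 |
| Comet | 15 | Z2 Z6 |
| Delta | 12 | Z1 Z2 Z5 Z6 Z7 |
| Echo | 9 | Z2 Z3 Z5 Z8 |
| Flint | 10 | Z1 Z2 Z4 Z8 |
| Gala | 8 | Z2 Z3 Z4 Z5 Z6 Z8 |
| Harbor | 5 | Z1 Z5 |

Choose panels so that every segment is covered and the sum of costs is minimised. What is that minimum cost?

Atlas, Harbor together cover every segment (Atlas ∪ Harbor = {Z1, Z2, Z3, Z4, Z5, Z6, Z7, Z8}); total cost 6 + 5 = 11.
No covering selection has total cost below 11.

11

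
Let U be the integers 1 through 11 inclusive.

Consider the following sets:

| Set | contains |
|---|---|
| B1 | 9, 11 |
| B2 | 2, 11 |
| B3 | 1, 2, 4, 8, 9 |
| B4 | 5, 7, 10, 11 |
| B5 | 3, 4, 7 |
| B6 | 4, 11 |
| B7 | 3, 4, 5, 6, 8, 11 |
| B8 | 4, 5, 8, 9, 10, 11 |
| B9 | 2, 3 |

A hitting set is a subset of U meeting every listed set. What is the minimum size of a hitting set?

Take H = {3, 8, 11}. Each listed set contains at least one of these, so H is a hitting set of size 3.
No choice of 2 items meets every set, so 3 is the minimum.

3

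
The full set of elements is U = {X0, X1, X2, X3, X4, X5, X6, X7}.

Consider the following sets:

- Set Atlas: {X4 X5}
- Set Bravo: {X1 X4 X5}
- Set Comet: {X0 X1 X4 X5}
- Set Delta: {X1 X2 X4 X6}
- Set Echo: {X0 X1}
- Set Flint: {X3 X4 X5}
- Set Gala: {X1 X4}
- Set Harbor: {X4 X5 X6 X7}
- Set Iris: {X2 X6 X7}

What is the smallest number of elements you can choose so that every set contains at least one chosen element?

3

The 3 elements {X1, X4, X7} hit every set.
The sets Atlas, Echo, Iris are pairwise disjoint, so any hitting set needs a separate element for each — at least 3. Hence 3 is optimal.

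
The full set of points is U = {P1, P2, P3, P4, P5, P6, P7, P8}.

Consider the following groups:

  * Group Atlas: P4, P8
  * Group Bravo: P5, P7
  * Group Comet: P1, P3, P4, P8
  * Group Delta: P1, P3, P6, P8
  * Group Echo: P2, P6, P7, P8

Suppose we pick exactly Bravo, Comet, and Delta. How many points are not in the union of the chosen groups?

1

Union of Bravo, Comet, Delta = {P1, P3, P4, P5, P6, P7, P8}.
Not covered: P2 — 1 point.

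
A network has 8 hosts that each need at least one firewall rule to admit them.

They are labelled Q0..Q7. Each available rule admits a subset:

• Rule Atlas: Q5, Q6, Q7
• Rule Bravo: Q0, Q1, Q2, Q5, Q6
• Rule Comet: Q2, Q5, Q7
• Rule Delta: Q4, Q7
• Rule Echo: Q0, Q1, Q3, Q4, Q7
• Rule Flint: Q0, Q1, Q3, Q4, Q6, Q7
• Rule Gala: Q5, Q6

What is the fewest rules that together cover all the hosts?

2

Bravo and Flint together: Bravo ∪ Flint = {Q0, Q1, Q2, Q3, Q4, Q5, Q6, Q7} — every host is covered.
No single rule has all 8 hosts (the largest, Flint, has 6), so 2 is optimal.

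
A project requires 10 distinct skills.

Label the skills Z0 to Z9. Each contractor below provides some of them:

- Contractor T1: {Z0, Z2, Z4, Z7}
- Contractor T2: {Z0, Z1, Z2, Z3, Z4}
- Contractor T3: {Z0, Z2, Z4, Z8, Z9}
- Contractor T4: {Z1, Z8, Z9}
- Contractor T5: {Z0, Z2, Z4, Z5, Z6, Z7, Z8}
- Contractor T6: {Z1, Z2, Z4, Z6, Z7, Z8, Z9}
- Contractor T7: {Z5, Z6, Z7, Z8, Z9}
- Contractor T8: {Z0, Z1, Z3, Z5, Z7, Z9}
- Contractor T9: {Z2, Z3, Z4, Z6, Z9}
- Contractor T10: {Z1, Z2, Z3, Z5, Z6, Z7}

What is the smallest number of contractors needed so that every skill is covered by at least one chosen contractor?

2

Take {T5, T8}. Their union is {Z0, Z1, Z2, Z3, Z4, Z5, Z6, Z7, Z8, Z9}, which is all 10 skills.
No single contractor has all 10 skills (the largest, T5, has 7), so 2 is optimal.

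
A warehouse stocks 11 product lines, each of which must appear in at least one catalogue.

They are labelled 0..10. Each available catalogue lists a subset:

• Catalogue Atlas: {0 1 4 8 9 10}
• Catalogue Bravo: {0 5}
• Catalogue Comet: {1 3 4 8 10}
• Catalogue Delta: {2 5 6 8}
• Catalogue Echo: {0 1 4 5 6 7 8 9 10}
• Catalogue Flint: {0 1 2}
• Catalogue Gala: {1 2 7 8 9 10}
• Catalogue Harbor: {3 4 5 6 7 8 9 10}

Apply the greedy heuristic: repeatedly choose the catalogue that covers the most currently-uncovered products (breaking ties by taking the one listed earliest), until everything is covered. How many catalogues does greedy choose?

Greedy: pick Echo (covers 9 new) → pick Comet (covers 1 new) → pick Delta (covers 1 new). Total picks: 3.
(The true minimum cover uses only 2 catalogues, so greedy is not optimal here.)

3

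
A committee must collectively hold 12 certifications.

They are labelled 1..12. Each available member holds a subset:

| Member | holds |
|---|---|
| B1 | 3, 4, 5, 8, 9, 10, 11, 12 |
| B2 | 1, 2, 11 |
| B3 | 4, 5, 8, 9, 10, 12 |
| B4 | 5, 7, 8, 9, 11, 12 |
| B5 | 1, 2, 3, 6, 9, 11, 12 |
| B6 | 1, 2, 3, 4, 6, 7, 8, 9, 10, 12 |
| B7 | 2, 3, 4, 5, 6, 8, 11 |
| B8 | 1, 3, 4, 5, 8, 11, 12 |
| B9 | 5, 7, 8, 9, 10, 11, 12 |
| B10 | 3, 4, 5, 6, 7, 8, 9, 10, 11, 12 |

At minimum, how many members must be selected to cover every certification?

B4 and B6 together: B4 ∪ B6 = {1, 2, 3, 4, 5, 6, 7, 8, 9, 10, 11, 12} — every certification is covered.
No single member has all 12 certifications (the largest, B6, has 10), so 2 is optimal.

2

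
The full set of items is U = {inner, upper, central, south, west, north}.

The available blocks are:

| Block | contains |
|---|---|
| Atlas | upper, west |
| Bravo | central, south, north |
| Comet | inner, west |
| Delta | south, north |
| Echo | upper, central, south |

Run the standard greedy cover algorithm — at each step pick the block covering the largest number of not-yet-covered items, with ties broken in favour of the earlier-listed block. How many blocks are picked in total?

Greedy: pick Bravo (covers 3 new) → pick Atlas (covers 2 new) → pick Comet (covers 1 new). Total picks: 3.

3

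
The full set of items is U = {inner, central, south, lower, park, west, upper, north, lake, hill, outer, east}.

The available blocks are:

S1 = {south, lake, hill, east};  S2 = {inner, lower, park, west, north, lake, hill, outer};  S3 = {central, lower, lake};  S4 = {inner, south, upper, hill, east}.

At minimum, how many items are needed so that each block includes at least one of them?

2

Take H = {lake, east}. Each listed block contains at least one of these, so H is a hitting set of size 2.
The blocks S3, S4 are pairwise disjoint, so any hitting set needs a separate item for each — at least 2. Hence 2 is optimal.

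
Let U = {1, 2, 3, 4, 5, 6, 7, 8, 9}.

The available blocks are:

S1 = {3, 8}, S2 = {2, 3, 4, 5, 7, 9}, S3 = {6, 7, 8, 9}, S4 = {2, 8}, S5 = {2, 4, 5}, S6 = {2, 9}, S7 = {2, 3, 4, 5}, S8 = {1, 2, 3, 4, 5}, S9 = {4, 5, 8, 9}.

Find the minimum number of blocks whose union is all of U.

S3 and S8 together: S3 ∪ S8 = {1, 2, 3, 4, 5, 6, 7, 8, 9} — every item is covered.
No single block has all 9 items (the largest, S2, has 6), so 2 is optimal.

2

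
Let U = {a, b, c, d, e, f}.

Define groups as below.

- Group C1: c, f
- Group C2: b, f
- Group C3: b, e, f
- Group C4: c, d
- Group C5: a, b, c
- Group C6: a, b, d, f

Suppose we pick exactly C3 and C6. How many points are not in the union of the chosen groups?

Union of C3, C6 = {a, b, d, e, f}.
Not covered: c — 1 point.

1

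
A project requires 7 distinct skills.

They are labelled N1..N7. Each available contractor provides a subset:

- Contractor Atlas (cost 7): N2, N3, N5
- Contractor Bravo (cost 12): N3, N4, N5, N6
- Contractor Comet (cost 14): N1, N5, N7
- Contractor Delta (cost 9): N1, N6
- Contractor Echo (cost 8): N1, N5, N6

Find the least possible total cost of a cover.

Atlas, Bravo, Comet together cover every skill (Atlas ∪ Bravo ∪ Comet = {N1, N2, N3, N4, N5, N6, N7}); total cost 7 + 12 + 14 = 33.
The greedy pick Atlas, Echo, Bravo, Comet costs 41; no covering selection beats 33.

33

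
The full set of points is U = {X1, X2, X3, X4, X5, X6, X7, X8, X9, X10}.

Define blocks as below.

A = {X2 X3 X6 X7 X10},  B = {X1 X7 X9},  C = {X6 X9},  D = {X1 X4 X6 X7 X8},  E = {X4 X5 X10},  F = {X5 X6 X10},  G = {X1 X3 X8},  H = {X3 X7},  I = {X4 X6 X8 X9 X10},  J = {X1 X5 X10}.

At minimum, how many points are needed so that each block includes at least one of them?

4

The 4 points {X1, X3, X4, X6} hit every block.
No choice of 3 points meets every block, so 4 is the minimum.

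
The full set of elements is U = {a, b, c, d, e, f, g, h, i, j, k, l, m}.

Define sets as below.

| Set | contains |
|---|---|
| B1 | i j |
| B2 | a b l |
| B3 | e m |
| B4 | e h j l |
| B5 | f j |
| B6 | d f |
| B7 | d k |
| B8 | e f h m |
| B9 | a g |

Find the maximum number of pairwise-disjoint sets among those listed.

B1, B3, B6, B9 are pairwise disjoint (B1={i,j}; B3={e,m}; B6={d,f}; B9={a,g}).
Every remaining set overlaps one of these, and no 5 of the listed sets are pairwise disjoint, so 4 is the maximum.

4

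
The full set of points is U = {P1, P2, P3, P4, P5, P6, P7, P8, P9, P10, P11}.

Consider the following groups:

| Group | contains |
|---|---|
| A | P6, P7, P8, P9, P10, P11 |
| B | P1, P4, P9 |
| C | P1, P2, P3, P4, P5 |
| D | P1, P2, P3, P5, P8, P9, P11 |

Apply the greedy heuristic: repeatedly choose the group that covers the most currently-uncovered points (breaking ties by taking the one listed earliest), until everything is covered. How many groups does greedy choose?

3

Greedy: pick D (covers 7 new) → pick A (covers 3 new) → pick B (covers 1 new). Total picks: 3.
(The true minimum cover uses only 2 groups, so greedy is not optimal here.)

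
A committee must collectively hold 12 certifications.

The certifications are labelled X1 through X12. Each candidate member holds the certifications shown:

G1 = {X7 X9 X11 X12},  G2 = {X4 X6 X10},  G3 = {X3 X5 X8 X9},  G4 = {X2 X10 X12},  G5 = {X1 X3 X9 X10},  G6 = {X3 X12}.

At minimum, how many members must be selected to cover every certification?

5

Take {G1, G2, G3, G4, G5}. Their union is {X1, X2, X3, X4, X5, X6, X7, X8, X9, X10, X11, X12}, which is all 12 certifications.
No 4 of the 6 members cover everything (all 15 combinations miss at least one certification), so 5 is optimal.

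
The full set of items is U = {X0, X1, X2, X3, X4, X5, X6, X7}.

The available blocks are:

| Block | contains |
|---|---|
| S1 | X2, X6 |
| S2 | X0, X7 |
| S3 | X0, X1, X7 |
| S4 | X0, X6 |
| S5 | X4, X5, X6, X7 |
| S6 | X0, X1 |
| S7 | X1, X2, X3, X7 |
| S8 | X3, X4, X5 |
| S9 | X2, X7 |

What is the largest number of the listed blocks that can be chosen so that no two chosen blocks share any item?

S6, S8, S9 are pairwise disjoint (S6={X0,X1}; S8={X3,X4,X5}; S9={X2,X7}).
Every remaining block overlaps one of these, and no 4 of the listed blocks are pairwise disjoint, so 3 is the maximum.

3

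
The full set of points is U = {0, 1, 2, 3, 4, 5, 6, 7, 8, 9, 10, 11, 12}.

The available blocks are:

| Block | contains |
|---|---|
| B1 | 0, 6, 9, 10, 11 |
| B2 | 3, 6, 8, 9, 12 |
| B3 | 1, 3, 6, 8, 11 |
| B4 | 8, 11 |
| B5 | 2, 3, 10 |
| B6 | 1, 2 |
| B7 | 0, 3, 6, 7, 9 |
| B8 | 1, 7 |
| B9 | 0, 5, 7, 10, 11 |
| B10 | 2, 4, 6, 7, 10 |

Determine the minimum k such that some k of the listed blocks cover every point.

4

B2 and B3 and B9 and B10 together: B2 ∪ B3 ∪ B9 ∪ B10 = {0, 1, 2, 3, 4, 5, 6, 7, 8, 9, 10, 11, 12} — every point is covered.
No 3 of the 10 blocks cover everything (all 120 combinations miss at least one point), so 4 is optimal.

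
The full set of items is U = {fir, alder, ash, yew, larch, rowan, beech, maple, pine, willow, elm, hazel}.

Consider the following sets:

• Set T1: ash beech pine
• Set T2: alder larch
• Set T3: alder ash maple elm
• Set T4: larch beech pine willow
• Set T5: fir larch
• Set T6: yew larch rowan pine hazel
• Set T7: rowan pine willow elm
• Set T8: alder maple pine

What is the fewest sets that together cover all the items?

T3, T4, T5, and T6 cover everything between them: the union {fir, alder, ash, yew, larch, rowan, beech, maple, pine, willow, elm, hazel} is all of U.
Only T5 contains fir, so T5 is forced; the remaining 10 items need at least 3 more sets (each remaining set adds at most 4) — so at least 4 sets are needed, and 4 is optimal.

4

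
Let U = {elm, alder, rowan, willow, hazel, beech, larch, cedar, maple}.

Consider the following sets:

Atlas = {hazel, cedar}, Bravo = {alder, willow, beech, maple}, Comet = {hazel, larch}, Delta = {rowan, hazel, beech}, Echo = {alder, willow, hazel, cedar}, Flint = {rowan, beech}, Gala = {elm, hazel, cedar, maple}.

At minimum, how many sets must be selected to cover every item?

4

Bravo and Comet and Delta and Gala together: Bravo ∪ Comet ∪ Delta ∪ Gala = {elm, alder, rowan, willow, hazel, beech, larch, cedar, maple} — every item is covered.
No 3 of the 7 sets cover everything (all 35 combinations miss at least one item), so 4 is optimal.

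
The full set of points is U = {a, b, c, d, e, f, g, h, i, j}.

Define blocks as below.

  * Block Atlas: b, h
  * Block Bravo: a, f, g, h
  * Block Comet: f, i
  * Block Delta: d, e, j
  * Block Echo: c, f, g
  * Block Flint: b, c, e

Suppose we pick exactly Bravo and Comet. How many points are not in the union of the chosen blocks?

5

Union of Bravo, Comet = {a, f, g, h, i}.
Not covered: b, c, d, e, j — 5 points.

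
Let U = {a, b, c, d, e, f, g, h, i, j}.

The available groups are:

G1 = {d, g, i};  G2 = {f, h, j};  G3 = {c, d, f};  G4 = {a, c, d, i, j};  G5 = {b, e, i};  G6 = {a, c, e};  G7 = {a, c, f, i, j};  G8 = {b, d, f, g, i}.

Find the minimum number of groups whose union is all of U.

G2, G6, and G8 cover everything between them: the union {a, b, c, d, e, f, g, h, i, j} is all of U.
Only G2 contains h, so G2 is forced; the remaining 7 items need at least 2 more groups (each remaining group adds at most 4) — so at least 3 groups are needed, and 3 is optimal.

3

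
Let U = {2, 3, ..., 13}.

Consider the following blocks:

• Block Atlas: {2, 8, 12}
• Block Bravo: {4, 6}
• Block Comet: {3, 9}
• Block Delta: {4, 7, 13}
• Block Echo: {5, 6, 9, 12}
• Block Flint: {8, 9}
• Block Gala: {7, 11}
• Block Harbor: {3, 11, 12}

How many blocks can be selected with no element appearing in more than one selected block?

4

Atlas, Bravo, Comet, Gala are pairwise disjoint (Atlas={2,8,12}; Bravo={4,6}; Comet={3,9}; Gala={7,11}).
Every remaining block overlaps one of these, and no 5 of the listed blocks are pairwise disjoint, so 4 is the maximum.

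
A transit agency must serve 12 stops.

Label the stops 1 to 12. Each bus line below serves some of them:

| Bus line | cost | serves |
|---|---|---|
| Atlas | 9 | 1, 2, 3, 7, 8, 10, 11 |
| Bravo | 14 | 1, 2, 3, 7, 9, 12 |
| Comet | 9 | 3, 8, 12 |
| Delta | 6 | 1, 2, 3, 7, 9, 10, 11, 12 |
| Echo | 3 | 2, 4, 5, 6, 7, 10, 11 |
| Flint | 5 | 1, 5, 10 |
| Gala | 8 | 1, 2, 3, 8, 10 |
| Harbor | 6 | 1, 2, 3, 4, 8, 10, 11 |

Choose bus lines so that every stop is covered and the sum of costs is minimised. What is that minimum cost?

15

Delta, Echo, Harbor together cover every stop (Delta ∪ Echo ∪ Harbor = {1, 2, 3, 4, 5, 6, 7, 8, 9, 10, 11, 12}); total cost 6 + 3 + 6 = 15.
No covering selection has total cost below 15.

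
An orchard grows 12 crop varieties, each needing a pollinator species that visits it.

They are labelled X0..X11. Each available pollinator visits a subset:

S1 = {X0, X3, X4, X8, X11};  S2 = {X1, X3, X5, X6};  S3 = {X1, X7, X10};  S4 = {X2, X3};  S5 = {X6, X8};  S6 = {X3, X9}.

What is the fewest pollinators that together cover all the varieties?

S1 and S2 and S3 and S4 and S6 together: S1 ∪ S2 ∪ S3 ∪ S4 ∪ S6 = {X0, X1, X2, X3, X4, X5, X6, X7, X8, X9, X10, X11} — every variety is covered.
No 4 of the 6 pollinators cover everything (all 15 combinations miss at least one variety), so 5 is optimal.

5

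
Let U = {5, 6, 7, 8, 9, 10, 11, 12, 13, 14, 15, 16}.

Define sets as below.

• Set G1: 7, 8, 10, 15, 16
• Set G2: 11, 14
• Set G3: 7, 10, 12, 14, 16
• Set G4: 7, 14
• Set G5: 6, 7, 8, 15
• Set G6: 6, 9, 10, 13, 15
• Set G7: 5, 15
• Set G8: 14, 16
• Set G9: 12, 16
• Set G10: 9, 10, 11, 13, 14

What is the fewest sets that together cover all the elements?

G3, G5, G7, and G10 cover everything between them: the union {5, 6, 7, 8, 9, 10, 11, 12, 13, 14, 15, 16} is all of U.
No 3 of the 10 sets cover everything (all 120 combinations miss at least one element), so 4 is optimal.

4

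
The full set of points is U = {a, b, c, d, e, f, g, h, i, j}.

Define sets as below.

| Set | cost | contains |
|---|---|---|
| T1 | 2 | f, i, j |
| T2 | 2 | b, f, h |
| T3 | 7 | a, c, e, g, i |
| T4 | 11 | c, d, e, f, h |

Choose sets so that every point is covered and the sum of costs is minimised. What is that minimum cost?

22

T1, T2, T3, T4 together cover every point (T1 ∪ T2 ∪ T3 ∪ T4 = {a, b, c, d, e, f, g, h, i, j}); total cost 2 + 2 + 7 + 11 = 22.
No covering selection has total cost below 22.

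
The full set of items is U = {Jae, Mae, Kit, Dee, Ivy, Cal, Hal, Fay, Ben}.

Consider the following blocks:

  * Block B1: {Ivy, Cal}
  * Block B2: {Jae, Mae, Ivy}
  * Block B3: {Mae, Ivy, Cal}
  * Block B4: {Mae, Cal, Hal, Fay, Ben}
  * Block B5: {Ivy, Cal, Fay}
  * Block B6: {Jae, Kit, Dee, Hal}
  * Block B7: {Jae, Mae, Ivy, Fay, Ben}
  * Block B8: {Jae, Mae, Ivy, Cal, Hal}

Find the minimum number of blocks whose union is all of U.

3

B3, B6, and B7 cover everything between them: the union {Jae, Mae, Kit, Dee, Ivy, Cal, Hal, Fay, Ben} is all of U.
Only B6 contains Kit, so B6 is forced; the remaining 5 items need at least 2 more blocks (each remaining block adds at most 4) — so at least 3 blocks are needed, and 3 is optimal.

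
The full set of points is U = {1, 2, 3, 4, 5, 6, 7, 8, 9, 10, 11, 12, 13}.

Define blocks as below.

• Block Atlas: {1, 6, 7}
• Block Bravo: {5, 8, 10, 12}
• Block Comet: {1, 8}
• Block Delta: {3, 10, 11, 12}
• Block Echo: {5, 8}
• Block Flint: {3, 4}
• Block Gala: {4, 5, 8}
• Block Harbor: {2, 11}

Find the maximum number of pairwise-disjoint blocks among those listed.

4

Atlas, Bravo, Flint, Harbor are pairwise disjoint (Atlas={1,6,7}; Bravo={5,8,10,12}; Flint={3,4}; Harbor={2,11}).
Every remaining block overlaps one of these, and no 5 of the listed blocks are pairwise disjoint, so 4 is the maximum.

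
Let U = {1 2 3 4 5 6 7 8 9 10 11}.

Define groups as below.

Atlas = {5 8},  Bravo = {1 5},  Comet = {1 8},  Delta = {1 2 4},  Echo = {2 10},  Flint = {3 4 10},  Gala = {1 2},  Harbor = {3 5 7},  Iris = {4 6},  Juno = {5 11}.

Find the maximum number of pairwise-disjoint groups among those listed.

4

Comet, Echo, Harbor, Iris are pairwise disjoint (Comet={1,8}; Echo={2,10}; Harbor={3,5,7}; Iris={4,6}).
Every remaining group overlaps one of these, and no 5 of the listed groups are pairwise disjoint, so 4 is the maximum.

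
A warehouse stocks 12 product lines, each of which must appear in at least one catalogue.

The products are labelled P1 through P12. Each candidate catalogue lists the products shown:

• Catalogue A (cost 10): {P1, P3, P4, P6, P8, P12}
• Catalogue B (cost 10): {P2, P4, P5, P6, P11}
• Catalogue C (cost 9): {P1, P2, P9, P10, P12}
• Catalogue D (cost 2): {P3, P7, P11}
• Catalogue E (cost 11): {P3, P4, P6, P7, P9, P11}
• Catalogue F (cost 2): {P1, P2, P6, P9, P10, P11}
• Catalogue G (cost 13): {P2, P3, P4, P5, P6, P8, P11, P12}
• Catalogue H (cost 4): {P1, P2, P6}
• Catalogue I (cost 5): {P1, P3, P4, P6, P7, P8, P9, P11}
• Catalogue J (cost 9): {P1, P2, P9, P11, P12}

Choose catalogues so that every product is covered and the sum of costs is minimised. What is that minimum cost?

17

D, F, G together cover every product (D ∪ F ∪ G = {P1, P2, P3, P4, P5, P6, P7, P8, P9, P10, P11, P12}); total cost 2 + 2 + 13 = 17.
The greedy pick F, D, I, G costs 22; no covering selection beats 17.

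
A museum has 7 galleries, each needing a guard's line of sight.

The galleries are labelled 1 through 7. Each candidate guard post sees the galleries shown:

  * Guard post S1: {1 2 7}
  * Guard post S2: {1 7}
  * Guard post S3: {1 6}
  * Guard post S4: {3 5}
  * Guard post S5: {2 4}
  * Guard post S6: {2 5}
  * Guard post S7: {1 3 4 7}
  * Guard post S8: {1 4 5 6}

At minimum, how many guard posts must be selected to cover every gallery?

3

Take {S1, S7, S8}. Their union is {1, 2, 3, 4, 5, 6, 7}, which is all 7 galleries.
No 2 of the 8 guard posts cover everything (all 28 combinations miss at least one gallery), so 3 is optimal.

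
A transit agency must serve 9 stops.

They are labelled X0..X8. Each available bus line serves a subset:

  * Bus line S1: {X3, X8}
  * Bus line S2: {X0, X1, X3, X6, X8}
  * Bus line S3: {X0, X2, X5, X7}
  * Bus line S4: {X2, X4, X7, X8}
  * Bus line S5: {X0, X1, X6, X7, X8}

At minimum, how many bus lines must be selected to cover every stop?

Take {S2, S3, S4}. Their union is {X0, X1, X2, X3, X4, X5, X6, X7, X8}, which is all 9 stops.
Only S4 contains X4, so S4 is forced; the remaining 5 stops need at least 2 more bus lines (each remaining bus line adds at most 4) — so at least 3 bus lines are needed, and 3 is optimal.

3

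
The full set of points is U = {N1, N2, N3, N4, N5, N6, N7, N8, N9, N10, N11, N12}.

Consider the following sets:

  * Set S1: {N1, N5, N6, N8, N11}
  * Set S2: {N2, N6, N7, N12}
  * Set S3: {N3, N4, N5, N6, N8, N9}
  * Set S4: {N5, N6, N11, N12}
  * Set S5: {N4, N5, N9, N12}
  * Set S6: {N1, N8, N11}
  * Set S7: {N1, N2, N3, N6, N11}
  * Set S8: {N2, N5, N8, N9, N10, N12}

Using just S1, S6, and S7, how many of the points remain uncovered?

Union of S1, S6, S7 = {N1, N2, N3, N5, N6, N8, N11}.
Not covered: N4, N7, N9, N10, N12 — 5 points.

5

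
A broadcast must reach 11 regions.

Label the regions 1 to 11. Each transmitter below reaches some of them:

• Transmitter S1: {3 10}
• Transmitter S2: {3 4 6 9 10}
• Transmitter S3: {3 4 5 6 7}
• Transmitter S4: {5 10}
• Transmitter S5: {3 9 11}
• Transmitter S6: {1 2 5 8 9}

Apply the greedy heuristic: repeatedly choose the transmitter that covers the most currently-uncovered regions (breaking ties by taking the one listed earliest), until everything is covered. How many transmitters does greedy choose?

Greedy: pick S2 (covers 5 new) → pick S6 (covers 4 new) → pick S3 (covers 1 new) → pick S5 (covers 1 new). Total picks: 4.

4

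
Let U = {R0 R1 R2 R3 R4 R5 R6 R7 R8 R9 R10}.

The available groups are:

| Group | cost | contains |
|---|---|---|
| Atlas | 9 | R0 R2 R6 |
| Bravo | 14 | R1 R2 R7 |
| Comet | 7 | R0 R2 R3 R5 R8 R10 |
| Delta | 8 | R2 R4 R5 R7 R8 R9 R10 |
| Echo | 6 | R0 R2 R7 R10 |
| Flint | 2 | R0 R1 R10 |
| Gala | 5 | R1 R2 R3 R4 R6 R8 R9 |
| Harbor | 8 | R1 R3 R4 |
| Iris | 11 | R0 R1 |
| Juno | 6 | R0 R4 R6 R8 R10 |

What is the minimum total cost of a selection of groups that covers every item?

Delta, Flint, Gala together cover every item (Delta ∪ Flint ∪ Gala = {R0, R1, R2, R3, R4, R5, R6, R7, R8, R9, R10}); total cost 8 + 2 + 5 = 15.
No covering selection has total cost below 15.

15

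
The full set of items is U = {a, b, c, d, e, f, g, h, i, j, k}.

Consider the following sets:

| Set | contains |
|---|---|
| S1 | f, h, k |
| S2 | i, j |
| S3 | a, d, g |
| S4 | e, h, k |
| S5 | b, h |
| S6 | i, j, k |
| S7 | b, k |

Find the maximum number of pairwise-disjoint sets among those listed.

3

S2, S3, S4 are pairwise disjoint (S2={i,j}; S3={a,d,g}; S4={e,h,k}).
Every remaining set overlaps one of these, and no 4 of the listed sets are pairwise disjoint, so 3 is the maximum.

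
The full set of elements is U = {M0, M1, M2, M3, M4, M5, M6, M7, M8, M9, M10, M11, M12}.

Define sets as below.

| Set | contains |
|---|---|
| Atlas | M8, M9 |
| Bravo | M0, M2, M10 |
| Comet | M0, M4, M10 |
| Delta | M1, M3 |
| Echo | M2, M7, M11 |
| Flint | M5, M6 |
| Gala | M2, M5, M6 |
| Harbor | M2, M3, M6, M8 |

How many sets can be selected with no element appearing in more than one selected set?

Atlas, Comet, Delta, Echo, Flint are pairwise disjoint (Atlas={M8,M9}; Comet={M0,M4,M10}; Delta={M1,M3}; Echo={M2,M7,M11}; Flint={M5,M6}).
Every remaining set overlaps one of these, and no 6 of the listed sets are pairwise disjoint, so 5 is the maximum.

5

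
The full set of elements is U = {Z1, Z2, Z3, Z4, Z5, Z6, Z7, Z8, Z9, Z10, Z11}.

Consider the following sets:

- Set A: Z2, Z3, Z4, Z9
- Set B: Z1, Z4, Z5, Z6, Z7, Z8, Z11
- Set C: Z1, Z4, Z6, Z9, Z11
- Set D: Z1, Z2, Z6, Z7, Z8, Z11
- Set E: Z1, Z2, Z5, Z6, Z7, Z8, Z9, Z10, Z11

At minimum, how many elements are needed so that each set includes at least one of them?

2

Take H = {Z4, Z7}. Each listed set contains at least one of these, so H is a hitting set of size 2.
No single element lies in every set, so at least 2 are needed and 2 is optimal.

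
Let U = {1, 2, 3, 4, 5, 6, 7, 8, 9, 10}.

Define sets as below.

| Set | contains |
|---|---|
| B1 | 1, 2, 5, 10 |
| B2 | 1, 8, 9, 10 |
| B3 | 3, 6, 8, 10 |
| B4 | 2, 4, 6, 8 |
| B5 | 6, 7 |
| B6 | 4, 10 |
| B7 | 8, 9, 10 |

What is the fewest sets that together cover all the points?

B1 and B2 and B3 and B5 and B6 together: B1 ∪ B2 ∪ B3 ∪ B5 ∪ B6 = {1, 2, 3, 4, 5, 6, 7, 8, 9, 10} — every point is covered.
No 4 of the 7 sets cover everything (all 35 combinations miss at least one point), so 5 is optimal.

5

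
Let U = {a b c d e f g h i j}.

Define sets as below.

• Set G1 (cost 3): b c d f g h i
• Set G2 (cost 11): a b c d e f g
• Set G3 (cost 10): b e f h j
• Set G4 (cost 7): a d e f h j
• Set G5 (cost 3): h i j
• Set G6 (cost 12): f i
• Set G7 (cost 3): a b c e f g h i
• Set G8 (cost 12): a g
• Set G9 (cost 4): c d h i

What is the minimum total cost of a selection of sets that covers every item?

9

G1, G5, G7 together cover every item (G1 ∪ G5 ∪ G7 = {a, b, c, d, e, f, g, h, i, j}); total cost 3 + 3 + 3 = 9.
No covering selection has total cost below 9.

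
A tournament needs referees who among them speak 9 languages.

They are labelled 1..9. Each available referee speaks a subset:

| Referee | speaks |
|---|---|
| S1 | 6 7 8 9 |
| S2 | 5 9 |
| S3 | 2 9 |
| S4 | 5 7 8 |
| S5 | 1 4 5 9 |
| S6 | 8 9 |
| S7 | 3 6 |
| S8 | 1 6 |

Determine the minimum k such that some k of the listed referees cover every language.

S3 and S4 and S5 and S7 together: S3 ∪ S4 ∪ S5 ∪ S7 = {1, 2, 3, 4, 5, 6, 7, 8, 9} — every language is covered.
Only S3 contains 2, so S3 is forced; the remaining 7 languages need at least 3 more referees (each remaining referee adds at most 3) — so at least 4 referees are needed, and 4 is optimal.

4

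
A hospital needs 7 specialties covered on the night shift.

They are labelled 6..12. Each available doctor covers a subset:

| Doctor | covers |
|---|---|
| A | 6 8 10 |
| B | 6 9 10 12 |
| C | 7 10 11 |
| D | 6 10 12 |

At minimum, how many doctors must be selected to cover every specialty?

Take {A, B, C}. Their union is {6, 7, 8, 9, 10, 11, 12}, which is all 7 specialties.
Only C contains 7, so C is forced; the remaining 4 specialties need at least 2 more doctors (each remaining doctor adds at most 3) — so at least 3 doctors are needed, and 3 is optimal.

3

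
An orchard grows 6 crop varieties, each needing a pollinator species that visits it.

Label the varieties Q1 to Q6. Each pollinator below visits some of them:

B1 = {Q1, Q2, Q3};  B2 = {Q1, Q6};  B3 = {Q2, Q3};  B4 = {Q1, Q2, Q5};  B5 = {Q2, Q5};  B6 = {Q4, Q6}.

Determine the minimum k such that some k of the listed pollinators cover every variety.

B1 and B4 and B6 together: B1 ∪ B4 ∪ B6 = {Q1, Q2, Q3, Q4, Q5, Q6} — every variety is covered.
Only B6 contains Q4, so B6 is forced; the remaining 4 varieties need at least 2 more pollinators (each remaining pollinator adds at most 3) — so at least 3 pollinators are needed, and 3 is optimal.

3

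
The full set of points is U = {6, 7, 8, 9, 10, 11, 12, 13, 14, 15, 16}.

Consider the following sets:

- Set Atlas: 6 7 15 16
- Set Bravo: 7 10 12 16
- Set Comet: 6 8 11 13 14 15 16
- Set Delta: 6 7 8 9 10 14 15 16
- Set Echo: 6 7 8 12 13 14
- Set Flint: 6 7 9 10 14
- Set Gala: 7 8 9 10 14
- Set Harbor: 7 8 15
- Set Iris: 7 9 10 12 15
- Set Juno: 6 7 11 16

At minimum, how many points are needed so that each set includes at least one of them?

The 2 points {7, 14} hit every set.
No single point lies in every set, so at least 2 are needed and 2 is optimal.

2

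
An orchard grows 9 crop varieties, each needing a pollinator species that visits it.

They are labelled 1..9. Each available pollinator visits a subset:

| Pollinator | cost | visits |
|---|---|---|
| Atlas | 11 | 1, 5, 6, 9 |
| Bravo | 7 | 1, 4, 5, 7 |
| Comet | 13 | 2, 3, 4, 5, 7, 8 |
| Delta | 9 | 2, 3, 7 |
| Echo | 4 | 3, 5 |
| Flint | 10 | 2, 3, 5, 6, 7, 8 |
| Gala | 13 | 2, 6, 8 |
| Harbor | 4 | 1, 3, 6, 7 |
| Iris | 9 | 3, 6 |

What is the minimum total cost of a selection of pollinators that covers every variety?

Atlas, Comet together cover every variety (Atlas ∪ Comet = {1, 2, 3, 4, 5, 6, 7, 8, 9}); total cost 11 + 13 = 24.
The greedy pick Harbor, Comet, Atlas costs 28; no covering selection beats 24.

24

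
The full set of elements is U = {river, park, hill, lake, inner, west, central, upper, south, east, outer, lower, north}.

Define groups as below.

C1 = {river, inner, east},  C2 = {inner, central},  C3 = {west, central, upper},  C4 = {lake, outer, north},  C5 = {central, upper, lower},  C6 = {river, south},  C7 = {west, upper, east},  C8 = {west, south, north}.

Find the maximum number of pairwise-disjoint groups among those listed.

4

C2, C4, C6, C7 are pairwise disjoint (C2={inner,central}; C4={lake,outer,north}; C6={river,south}; C7={west,upper,east}).
Every remaining group overlaps one of these, and no 5 of the listed groups are pairwise disjoint, so 4 is the maximum.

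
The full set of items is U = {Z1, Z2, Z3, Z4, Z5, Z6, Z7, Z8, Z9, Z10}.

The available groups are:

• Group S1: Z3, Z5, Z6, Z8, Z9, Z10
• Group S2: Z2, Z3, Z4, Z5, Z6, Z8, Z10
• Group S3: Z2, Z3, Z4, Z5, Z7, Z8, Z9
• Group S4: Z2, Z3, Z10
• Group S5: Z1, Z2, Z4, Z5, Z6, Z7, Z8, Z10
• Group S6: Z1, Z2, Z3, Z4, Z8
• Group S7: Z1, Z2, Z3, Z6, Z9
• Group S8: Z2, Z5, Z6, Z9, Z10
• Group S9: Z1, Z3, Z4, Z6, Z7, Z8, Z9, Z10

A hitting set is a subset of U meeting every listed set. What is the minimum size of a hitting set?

Take H = {Z2, Z3}. Each listed group contains at least one of these, so H is a hitting set of size 2.
No single item lies in every group, so at least 2 are needed and 2 is optimal.

2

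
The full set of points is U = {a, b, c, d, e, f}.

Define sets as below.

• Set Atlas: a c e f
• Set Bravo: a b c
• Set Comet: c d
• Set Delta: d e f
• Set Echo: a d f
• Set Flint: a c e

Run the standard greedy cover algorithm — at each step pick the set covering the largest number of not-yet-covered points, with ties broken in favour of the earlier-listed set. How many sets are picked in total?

Greedy: pick Atlas (covers 4 new) → pick Bravo (covers 1 new) → pick Comet (covers 1 new). Total picks: 3.
(The true minimum cover uses only 2 sets, so greedy is not optimal here.)

3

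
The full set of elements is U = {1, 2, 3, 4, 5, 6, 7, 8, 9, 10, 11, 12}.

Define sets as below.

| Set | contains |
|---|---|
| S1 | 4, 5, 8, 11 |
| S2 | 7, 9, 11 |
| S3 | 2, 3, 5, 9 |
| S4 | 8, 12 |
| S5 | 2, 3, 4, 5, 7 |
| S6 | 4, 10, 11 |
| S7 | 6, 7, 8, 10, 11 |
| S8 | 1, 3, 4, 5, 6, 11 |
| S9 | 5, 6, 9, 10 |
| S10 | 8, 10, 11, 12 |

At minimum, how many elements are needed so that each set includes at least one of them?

H = {5, 11, 12} meets every set (each contains at least one member of H), and |H| = 3.
The sets S3, S4, S6 are pairwise disjoint, so any hitting set needs a separate element for each — at least 3. Hence 3 is optimal.

3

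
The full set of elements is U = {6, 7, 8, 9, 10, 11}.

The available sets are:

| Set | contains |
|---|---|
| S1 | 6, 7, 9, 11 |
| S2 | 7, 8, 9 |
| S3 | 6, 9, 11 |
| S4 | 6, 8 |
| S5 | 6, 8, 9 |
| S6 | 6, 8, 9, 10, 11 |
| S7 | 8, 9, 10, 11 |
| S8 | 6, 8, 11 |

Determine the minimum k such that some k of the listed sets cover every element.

S1 and S7 cover everything between them: the union {6, 7, 8, 9, 10, 11} is all of U.
No single set has all 6 elements (the largest, S6, has 5), so 2 is optimal.

2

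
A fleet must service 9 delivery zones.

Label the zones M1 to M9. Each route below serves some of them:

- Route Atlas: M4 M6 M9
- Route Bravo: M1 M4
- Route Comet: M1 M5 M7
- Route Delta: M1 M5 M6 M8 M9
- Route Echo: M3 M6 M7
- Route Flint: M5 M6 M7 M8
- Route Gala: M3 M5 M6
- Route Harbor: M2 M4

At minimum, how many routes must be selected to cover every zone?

Take {Delta, Echo, Harbor}. Their union is {M1, M2, M3, M4, M5, M6, M7, M8, M9}, which is all 9 zones.
Only Harbor contains M2, so Harbor is forced; the remaining 7 zones need at least 2 more routes (each remaining route adds at most 5) — so at least 3 routes are needed, and 3 is optimal.

3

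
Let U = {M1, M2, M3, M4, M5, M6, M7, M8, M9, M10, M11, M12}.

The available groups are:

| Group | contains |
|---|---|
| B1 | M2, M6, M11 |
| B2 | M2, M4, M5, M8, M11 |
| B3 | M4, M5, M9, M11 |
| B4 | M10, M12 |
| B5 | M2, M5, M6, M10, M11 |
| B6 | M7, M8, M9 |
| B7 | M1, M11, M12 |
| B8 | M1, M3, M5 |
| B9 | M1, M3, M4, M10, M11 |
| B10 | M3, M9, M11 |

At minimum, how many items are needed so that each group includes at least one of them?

4

Take H = {M5, M8, M11, M12}. Each listed group contains at least one of these, so H is a hitting set of size 4.
The groups B1, B4, B6, B8 are pairwise disjoint, so any hitting set needs a separate item for each — at least 4. Hence 4 is optimal.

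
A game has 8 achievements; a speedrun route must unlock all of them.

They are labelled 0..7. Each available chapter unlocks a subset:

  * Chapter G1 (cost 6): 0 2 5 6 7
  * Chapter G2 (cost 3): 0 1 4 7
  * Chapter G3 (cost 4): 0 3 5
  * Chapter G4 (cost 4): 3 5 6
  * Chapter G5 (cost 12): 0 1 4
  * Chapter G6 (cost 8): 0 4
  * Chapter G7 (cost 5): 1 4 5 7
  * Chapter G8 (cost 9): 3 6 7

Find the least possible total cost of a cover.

G1, G2, G3 together cover every achievement (G1 ∪ G2 ∪ G3 = {0, 1, 2, 3, 4, 5, 6, 7}); total cost 6 + 3 + 4 = 13.
No covering selection has total cost below 13.

13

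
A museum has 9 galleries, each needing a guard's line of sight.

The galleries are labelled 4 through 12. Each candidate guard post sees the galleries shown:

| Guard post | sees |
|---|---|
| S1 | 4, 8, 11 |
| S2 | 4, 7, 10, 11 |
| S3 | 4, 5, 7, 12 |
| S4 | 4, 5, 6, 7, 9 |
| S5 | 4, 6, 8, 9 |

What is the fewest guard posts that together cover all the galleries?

Take {S2, S3, S5}. Their union is {4, 5, 6, 7, 8, 9, 10, 11, 12}, which is all 9 galleries.
Only S2 contains 10, so S2 is forced; the remaining 5 galleries need at least 2 more guard posts (each remaining guard post adds at most 3) — so at least 3 guard posts are needed, and 3 is optimal.

3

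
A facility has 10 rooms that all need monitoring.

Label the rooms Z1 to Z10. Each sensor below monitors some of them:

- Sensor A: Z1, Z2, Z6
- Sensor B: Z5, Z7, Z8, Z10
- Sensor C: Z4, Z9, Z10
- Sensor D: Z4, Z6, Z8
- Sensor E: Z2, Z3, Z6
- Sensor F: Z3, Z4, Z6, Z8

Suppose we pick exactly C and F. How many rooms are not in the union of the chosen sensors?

Union of C, F = {Z3, Z4, Z6, Z8, Z9, Z10}.
Not covered: Z1, Z2, Z5, Z7 — 4 rooms.

4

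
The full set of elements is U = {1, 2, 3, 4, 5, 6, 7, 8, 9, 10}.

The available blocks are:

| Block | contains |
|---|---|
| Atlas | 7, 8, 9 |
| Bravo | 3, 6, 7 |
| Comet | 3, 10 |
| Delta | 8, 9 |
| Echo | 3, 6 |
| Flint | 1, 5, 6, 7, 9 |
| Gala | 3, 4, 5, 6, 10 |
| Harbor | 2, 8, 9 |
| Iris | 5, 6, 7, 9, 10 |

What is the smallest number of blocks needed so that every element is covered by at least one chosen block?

3

Flint, Gala, and Harbor cover everything between them: the union {1, 2, 3, 4, 5, 6, 7, 8, 9, 10} is all of U.
Only Flint contains 1, so Flint is forced; the remaining 5 elements need at least 2 more blocks (each remaining block adds at most 3) — so at least 3 blocks are needed, and 3 is optimal.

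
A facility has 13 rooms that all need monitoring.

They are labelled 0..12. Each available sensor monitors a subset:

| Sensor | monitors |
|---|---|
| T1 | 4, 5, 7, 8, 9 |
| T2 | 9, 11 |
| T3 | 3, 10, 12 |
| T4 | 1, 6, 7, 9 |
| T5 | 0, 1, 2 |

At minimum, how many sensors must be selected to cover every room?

5

Take {T1, T2, T3, T4, T5}. Their union is {0, 1, 2, 3, 4, 5, 6, 7, 8, 9, 10, 11, 12}, which is all 13 rooms.
No 4 of the 5 sensors cover everything (all 5 combinations miss at least one room), so 5 is optimal.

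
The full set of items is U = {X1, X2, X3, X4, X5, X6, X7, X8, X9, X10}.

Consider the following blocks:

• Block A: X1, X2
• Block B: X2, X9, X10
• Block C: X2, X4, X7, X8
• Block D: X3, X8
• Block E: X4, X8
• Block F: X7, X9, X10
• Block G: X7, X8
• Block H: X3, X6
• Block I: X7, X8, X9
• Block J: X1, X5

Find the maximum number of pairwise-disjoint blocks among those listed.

A, E, F, H are pairwise disjoint (A={X1,X2}; E={X4,X8}; F={X7,X9,X10}; H={X3,X6}).
Every remaining block overlaps one of these, and no 5 of the listed blocks are pairwise disjoint, so 4 is the maximum.

4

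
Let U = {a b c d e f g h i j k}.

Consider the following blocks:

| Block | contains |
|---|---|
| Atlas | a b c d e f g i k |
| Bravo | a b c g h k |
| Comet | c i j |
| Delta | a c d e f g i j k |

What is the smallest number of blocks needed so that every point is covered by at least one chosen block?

Bravo and Delta together: Bravo ∪ Delta = {a, b, c, d, e, f, g, h, i, j, k} — every point is covered.
No single block has all 11 points (the largest, Atlas, has 9), so 2 is optimal.

2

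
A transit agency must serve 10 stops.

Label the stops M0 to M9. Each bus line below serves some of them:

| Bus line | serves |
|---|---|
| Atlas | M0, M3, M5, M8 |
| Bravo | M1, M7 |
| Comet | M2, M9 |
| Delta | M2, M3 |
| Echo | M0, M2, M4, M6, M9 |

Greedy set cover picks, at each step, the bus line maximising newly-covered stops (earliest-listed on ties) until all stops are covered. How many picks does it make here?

Greedy: pick Echo (covers 5 new) → pick Atlas (covers 3 new) → pick Bravo (covers 2 new). Total picks: 3.

3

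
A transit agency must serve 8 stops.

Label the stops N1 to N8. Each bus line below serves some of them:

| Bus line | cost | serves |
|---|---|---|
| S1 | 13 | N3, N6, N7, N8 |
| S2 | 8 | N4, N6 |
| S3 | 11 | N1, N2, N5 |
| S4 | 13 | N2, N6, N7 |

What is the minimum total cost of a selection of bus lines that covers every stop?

32

S1, S2, S3 together cover every stop (S1 ∪ S2 ∪ S3 = {N1, N2, N3, N4, N5, N6, N7, N8}); total cost 13 + 8 + 11 = 32.
No covering selection has total cost below 32.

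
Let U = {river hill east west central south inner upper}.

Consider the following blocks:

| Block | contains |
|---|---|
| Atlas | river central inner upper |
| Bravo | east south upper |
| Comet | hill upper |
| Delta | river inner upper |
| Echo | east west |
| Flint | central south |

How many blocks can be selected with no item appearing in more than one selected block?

Comet, Echo, Flint are pairwise disjoint (Comet={hill,upper}; Echo={east,west}; Flint={central,south}).
Every remaining block overlaps one of these, and no 4 of the listed blocks are pairwise disjoint, so 3 is the maximum.

3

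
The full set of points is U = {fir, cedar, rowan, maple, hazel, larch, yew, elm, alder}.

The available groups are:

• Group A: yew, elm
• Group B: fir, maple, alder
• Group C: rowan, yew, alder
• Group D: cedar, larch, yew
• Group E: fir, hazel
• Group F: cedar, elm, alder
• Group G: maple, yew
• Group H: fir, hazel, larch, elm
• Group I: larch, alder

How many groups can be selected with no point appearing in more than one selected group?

A, E, I are pairwise disjoint (A={yew,elm}; E={fir,hazel}; I={larch,alder}).
Every remaining group overlaps one of these, and no 4 of the listed groups are pairwise disjoint, so 3 is the maximum.

3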